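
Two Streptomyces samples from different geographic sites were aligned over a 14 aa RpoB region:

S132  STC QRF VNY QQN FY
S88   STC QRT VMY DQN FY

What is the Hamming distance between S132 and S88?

Differing sites — 6:F/T; 8:N/M; 10:Q/D.
That gives 3 mismatches out of 14 aligned sites, so the Hamming distance is 3.

3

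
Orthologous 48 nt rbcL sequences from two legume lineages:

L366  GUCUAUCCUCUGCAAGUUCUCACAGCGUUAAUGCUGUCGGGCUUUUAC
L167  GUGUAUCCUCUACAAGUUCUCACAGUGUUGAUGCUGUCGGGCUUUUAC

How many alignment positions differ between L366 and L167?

The sequences differ at positions 3 (C/G), 12 (G/A), 26 (C/U), 30 (A/G).
That gives 4 mismatches out of 48 aligned sites, so the Hamming distance is 4.

4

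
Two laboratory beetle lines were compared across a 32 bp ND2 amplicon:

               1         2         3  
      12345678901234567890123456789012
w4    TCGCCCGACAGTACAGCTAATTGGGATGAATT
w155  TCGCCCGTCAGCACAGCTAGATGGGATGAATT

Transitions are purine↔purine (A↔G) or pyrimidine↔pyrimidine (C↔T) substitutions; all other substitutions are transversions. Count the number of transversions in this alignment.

Differing sites — 8:A/T (Tv); 12:T/C (Ti); 20:A/G (Ti); 21:T/A (Tv).
Of the 4 differences, 2 transitions and 2 transversions, so the answer is 2.

2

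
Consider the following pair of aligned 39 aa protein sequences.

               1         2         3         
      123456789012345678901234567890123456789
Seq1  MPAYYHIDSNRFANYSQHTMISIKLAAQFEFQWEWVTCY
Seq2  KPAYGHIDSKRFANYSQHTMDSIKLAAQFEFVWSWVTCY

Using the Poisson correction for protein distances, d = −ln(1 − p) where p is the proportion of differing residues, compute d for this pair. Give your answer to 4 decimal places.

Mismatches occur at site 1 (M→K), site 5 (Y→G), site 10 (N→K), site 21 (I→D), site 32 (Q→V), site 34 (E→S).
p = 6/39 = 0.153846.
d = −ln(1 − 0.153846) = −ln(0.846154) = 0.1671.

0.1671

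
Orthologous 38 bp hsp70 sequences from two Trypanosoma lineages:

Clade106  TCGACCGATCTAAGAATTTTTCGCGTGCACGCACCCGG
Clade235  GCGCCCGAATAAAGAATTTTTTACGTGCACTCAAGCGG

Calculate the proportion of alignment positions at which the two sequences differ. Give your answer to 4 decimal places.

0.2632

The sequences differ at positions 1 (T/G), 4 (A/C), 9 (T/A), 10 (C/T), 11 (T/A), 22 (C/T), 23 (G/A), 31 (G/T), 34 (C/A), 35 (C/G).
There are 10 differences over 38 sites, so p = 10/38 = 0.2632.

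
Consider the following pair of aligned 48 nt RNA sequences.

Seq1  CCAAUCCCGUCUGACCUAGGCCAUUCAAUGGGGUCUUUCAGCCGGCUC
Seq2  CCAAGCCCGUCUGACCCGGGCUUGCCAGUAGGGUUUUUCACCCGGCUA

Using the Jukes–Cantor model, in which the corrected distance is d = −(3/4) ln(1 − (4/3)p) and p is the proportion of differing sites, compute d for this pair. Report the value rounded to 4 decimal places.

The sequences differ at positions 5 (U/G), 17 (U/C), 18 (A/G), 22 (C/U), 23 (A/U), 24 (U/G), 25 (U/C), 28 (A/G), 30 (G/A), 35 (C/U), 41 (G/C), 48 (C/A).
p = 12/48 = 0.250000.
d = −0.75 · ln(1 − (4/3)·0.250000) = −0.75 · ln(0.666667) = −0.75 · (-0.405465) = 0.3041.

0.3041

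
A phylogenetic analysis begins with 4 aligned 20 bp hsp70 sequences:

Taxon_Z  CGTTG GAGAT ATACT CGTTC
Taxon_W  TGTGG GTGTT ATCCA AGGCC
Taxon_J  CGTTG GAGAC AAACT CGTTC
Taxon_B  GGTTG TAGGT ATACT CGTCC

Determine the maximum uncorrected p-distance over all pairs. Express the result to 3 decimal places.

Pairwise Hamming distances:
  Taxon_Z vs Taxon_W: 9
  Taxon_Z vs Taxon_J: 2
  Taxon_Z vs Taxon_B: 4
  Taxon_W vs Taxon_J: 11
  Taxon_W vs Taxon_B: 9
  Taxon_J vs Taxon_B: 6
The largest is 11 mismatches, between Taxon_W and Taxon_J; p = 11/20 = 0.550.

0.550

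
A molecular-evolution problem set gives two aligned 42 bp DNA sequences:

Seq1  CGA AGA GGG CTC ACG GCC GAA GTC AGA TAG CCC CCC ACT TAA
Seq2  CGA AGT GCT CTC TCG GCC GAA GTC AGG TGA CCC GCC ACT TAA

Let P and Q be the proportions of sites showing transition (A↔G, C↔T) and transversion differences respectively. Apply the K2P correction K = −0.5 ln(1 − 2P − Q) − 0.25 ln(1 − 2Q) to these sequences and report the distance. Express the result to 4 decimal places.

The sequences differ at positions 6 (A/T, transversion), 8 (G/C, transversion), 9 (G/T, transversion), 13 (A/T, transversion), 27 (A/G, transition), 29 (A/G, transition), 30 (G/A, transition), 34 (C/G, transversion).
Of the 8 differences, 3 transitions and 5 transversions over 42 sites: P = 3/42 = 0.071429, Q = 5/42 = 0.119048.
d = −0.5·ln(0.738094) − 0.25·ln(0.761904) = −0.5·(-0.303684) − 0.25·(-0.271935) = 0.2198.

0.2198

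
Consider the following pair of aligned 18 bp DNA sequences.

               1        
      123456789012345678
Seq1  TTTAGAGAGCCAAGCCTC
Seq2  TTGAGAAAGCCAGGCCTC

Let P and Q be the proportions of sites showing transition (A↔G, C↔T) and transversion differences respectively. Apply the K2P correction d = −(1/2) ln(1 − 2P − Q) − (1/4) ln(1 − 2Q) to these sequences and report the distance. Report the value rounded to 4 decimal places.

Differing sites — 3:T/G (Tv); 7:G/A (Ti); 13:A/G (Ti).
Of the 3 differences, 2 transitions and 1 transversion over 18 sites: P = 2/18 = 0.111111, Q = 1/18 = 0.055556.
d = −0.5·ln(0.722222) − 0.25·ln(0.888888) = −0.5·(-0.325423) − 0.25·(-0.117784) = 0.1922.

0.1922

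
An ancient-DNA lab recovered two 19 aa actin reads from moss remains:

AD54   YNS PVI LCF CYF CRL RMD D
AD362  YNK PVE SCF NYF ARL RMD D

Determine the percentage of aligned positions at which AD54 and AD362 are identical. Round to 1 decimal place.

Differing sites — 3:S/K; 6:I/E; 7:L/S; 10:C/N; 13:C/A.
14 of the 19 sites match, so the percent identity is 14/19 × 100 = 73.7%.

73.7%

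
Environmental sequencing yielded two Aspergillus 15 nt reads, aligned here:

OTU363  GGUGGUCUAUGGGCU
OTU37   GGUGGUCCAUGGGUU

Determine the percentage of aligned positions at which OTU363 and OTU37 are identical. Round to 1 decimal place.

The sequences differ at positions 8 (U/C), 14 (C/U).
13 of the 15 sites match, so the percent identity is 13/15 × 100 = 86.7%.

86.7%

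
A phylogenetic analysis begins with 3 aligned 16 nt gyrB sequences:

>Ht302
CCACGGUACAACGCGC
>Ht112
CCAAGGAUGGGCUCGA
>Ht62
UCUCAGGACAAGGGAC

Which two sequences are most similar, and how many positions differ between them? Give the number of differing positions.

Pairwise Hamming distances:
  Ht302 vs Ht112: 8
  Ht302 vs Ht62: 7
  Ht112 vs Ht62: 14
The smallest is 7, between Ht302 and Ht62.

7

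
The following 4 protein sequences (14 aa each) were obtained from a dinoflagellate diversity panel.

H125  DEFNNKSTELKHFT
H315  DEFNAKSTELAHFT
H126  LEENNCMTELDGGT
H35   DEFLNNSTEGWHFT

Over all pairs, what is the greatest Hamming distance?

Pairwise Hamming distances:
  H125 vs H315: 2
  H125 vs H126: 7
  H125 vs H35: 4
  H315 vs H126: 8
  H315 vs H35: 5
  H126 vs H35: 9
The largest is 9, between H126 and H35.

9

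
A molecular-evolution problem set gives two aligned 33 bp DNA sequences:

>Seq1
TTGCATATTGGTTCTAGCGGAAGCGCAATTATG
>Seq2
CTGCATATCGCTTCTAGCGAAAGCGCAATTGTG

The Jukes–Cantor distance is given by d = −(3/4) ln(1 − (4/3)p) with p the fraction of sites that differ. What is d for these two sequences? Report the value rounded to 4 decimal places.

Mismatches occur at site 1 (T↔C), site 9 (T↔C), site 11 (G↔C), site 20 (G↔A), site 31 (A↔G).
p = 5/33 = 0.151515.
d = −0.75 · ln(1 − (4/3)·0.151515) = −0.75 · ln(0.797980) = −0.75 · (-0.225672) = 0.1693.

0.1693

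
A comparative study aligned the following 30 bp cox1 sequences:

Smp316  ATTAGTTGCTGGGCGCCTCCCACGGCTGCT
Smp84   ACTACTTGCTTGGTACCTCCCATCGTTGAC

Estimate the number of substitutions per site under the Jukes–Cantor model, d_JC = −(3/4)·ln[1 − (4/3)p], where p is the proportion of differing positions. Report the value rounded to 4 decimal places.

0.4408

Mismatches occur at site 2 (T/C), site 5 (G/C), site 11 (G/T), site 14 (C/T), site 15 (G/A), site 23 (C/T), site 24 (G/C), site 26 (C/T), site 29 (C/A), site 30 (T/C).
p = 10/30 = 0.333333.
d = −0.75 · ln(1 − (4/3)·0.333333) = −0.75 · ln(0.555556) = −0.75 · (-0.587786) = 0.4408.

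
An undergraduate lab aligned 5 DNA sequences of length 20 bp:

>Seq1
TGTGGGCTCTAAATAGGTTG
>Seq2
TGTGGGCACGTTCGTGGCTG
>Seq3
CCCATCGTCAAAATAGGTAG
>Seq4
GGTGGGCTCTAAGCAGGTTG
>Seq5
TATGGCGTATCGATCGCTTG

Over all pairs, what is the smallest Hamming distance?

Pairwise Hamming distances:
  Seq1 vs Seq2: 8
  Seq1 vs Seq3: 9
  Seq1 vs Seq4: 3
  Seq1 vs Seq5: 8
  Seq2 vs Seq3: 16
  Seq2 vs Seq4: 9
  Seq2 vs Seq5: 13
  Seq3 vs Seq4: 11
  Seq3 vs Seq5: 12
  Seq4 vs Seq5: 11
The smallest is 3, between Seq1 and Seq4.

3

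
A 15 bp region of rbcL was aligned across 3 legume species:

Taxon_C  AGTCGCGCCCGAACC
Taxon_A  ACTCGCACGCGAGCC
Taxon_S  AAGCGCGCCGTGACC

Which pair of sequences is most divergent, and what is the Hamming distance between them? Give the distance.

8

Pairwise Hamming distances:
  Taxon_C vs Taxon_A: 4
  Taxon_C vs Taxon_S: 5
  Taxon_A vs Taxon_S: 8
The largest is 8, between Taxon_A and Taxon_S.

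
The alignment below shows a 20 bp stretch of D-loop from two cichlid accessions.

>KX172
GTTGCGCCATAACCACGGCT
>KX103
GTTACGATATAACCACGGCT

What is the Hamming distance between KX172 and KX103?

3

Mismatches occur at site 4 (G↔A), site 7 (C↔A), site 8 (C↔T).
That gives 3 mismatches out of 20 aligned sites, so the Hamming distance is 3.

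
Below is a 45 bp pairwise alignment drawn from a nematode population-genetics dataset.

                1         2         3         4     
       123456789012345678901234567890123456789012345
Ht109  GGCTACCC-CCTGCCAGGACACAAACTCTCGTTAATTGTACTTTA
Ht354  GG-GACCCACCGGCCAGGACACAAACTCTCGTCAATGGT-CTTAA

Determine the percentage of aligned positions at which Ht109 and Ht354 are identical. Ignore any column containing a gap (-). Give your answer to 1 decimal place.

88.1%

Excluding the 3 gap columns leaves 42 comparable sites.
The sequences differ at positions 4 (T/G), 12 (T/G), 33 (T/C), 37 (T/G), 44 (T/A).
37 of the 42 comparable sites match, so the percent identity is 37/42 × 100 = 88.1%.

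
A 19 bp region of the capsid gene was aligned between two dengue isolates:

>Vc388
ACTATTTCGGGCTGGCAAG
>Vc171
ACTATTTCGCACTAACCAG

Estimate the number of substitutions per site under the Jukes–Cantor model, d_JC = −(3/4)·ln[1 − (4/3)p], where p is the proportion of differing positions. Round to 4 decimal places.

0.3241

Mismatches occur at site 10 (G/C), site 11 (G/A), site 14 (G/A), site 15 (G/A), site 17 (A/C).
p = 5/19 = 0.263158.
d = −0.75 · ln(1 − (4/3)·0.263158) = −0.75 · ln(0.649123) = −0.75 · (-0.432133) = 0.3241.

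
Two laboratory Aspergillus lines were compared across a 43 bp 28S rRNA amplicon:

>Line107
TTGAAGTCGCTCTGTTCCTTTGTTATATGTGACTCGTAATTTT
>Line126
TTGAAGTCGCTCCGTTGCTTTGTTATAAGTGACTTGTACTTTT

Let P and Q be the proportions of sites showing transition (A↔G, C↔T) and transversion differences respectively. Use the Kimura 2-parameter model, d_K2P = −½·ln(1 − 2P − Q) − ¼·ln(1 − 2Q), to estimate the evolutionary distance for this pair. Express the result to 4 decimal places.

Mismatches occur at site 13 (T/C, transition), site 17 (C/G, transversion), site 28 (T/A, transversion), site 35 (C/T, transition), site 39 (A/C, transversion).
Of the 5 differences, 2 transitions and 3 transversions over 43 sites: P = 2/43 = 0.046512, Q = 3/43 = 0.069767.
d = −0.5·ln(0.837209) − 0.25·ln(0.860466) = −0.5·(-0.177682) − 0.25·(-0.150281) = 0.1264.

0.1264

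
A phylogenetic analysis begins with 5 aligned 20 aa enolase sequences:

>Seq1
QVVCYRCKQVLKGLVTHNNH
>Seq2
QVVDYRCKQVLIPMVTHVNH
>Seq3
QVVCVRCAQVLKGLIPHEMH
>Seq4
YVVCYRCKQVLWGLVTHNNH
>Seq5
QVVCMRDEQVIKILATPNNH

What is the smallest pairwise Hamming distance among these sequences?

2

Pairwise Hamming distances:
  Seq1 vs Seq2: 5
  Seq1 vs Seq3: 6
  Seq1 vs Seq4: 2
  Seq1 vs Seq5: 7
  Seq2 vs Seq3: 10
  Seq2 vs Seq4: 6
  Seq2 vs Seq5: 11
  Seq3 vs Seq4: 8
  Seq3 vs Seq5: 10
  Seq4 vs Seq5: 9
The smallest is 2, between Seq1 and Seq4.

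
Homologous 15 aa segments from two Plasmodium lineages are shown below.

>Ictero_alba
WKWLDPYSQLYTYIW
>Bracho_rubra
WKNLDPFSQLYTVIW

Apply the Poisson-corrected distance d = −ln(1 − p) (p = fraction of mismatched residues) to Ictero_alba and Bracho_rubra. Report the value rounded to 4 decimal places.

0.2231

Differing sites — 3:W/N; 7:Y/F; 13:Y/V.
p = 3/15 = 0.200000.
d = −ln(1 − 0.200000) = −ln(0.800000) = 0.2231.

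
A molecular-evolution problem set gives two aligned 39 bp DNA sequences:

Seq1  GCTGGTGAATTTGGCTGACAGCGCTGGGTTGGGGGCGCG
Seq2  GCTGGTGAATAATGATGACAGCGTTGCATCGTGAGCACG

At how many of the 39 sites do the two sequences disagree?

The sequences differ at positions 11 (T/A), 12 (T/A), 13 (G/T), 15 (C/A), 24 (C/T), 27 (G/C), 28 (G/A), 30 (T/C), 32 (G/T), 34 (G/A), 37 (G/A).
That gives 11 mismatches out of 39 aligned sites, so the Hamming distance is 11.

11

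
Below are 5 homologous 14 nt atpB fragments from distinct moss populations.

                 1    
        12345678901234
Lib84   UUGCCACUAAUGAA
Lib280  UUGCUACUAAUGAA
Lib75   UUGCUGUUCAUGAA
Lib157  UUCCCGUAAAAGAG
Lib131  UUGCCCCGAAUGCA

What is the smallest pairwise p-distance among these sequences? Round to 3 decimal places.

0.071

Pairwise Hamming distances:
  Lib84 vs Lib280: 1
  Lib84 vs Lib75: 4
  Lib84 vs Lib157: 6
  Lib84 vs Lib131: 3
  Lib280 vs Lib75: 3
  Lib280 vs Lib157: 7
  Lib280 vs Lib131: 4
  Lib75 vs Lib157: 6
  Lib75 vs Lib131: 6
  Lib157 vs Lib131: 7
The smallest is 1 mismatch, between Lib84 and Lib280; p = 1/14 = 0.071.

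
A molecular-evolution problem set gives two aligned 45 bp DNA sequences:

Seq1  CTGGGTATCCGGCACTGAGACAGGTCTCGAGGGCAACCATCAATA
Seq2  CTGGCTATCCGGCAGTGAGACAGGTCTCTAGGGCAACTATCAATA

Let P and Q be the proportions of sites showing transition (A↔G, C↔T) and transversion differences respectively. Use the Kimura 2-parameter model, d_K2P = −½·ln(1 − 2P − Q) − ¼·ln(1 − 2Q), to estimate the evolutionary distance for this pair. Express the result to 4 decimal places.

The sequences differ at positions 5 (G/C, transversion), 15 (C/G, transversion), 29 (G/T, transversion), 38 (C/T, transition).
Of the 4 differences, 1 transition and 3 transversions over 45 sites: P = 1/45 = 0.022222, Q = 3/45 = 0.066667.
d = −0.5·ln(0.888889) − 0.25·ln(0.866666) = −0.5·(-0.117783) − 0.25·(-0.143102) = 0.0947.

0.0947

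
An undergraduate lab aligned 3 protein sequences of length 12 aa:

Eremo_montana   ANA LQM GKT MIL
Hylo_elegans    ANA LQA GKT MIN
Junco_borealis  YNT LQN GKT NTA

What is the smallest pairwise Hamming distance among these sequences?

Pairwise Hamming distances:
  Eremo_montana vs Hylo_elegans: 2
  Eremo_montana vs Junco_borealis: 6
  Hylo_elegans vs Junco_borealis: 6
The smallest is 2, between Eremo_montana and Hylo_elegans.

2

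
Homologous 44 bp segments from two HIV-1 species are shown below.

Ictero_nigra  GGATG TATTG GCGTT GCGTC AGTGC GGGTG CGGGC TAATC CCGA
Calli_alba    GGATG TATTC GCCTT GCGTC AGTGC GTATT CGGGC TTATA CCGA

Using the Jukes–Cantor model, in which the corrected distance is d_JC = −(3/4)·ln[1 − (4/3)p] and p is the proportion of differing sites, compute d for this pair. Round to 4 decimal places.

0.1788

Differing sites — 10:G/C; 13:G/C; 27:G/T; 28:G/A; 30:G/T; 37:A/T; 40:C/A.
p = 7/44 = 0.159091.
d = −0.75 · ln(1 − (4/3)·0.159091) = −0.75 · ln(0.787879) = −0.75 · (-0.238411) = 0.1788.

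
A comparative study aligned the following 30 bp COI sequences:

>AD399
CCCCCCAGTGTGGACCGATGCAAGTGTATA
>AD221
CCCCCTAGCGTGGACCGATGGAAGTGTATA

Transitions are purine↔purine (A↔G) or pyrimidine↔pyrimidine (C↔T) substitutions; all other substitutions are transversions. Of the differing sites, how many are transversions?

The sequences differ at positions 6 (C/T, transition), 9 (T/C, transition), 21 (C/G, transversion).
Of the 3 differences, 2 transitions and 1 transversion, so the answer is 1.

1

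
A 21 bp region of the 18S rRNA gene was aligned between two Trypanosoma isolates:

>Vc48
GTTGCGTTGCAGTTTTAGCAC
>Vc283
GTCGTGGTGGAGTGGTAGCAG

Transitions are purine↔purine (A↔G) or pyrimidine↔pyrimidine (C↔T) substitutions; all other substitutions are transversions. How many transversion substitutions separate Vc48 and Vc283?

5

Mismatches occur at site 3 (T↔C, transition), site 5 (C↔T, transition), site 7 (T↔G, transversion), site 10 (C↔G, transversion), site 14 (T↔G, transversion), site 15 (T↔G, transversion), site 21 (C↔G, transversion).
Of the 7 differences, 2 transitions and 5 transversions, so the answer is 5.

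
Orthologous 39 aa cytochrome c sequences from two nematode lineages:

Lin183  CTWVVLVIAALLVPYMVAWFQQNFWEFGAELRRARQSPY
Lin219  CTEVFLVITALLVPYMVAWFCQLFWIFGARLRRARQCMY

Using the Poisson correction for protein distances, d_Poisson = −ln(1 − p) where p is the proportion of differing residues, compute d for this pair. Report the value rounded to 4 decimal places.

0.2624

Mismatches occur at site 3 (W/E), site 5 (V/F), site 9 (A/T), site 21 (Q/C), site 23 (N/L), site 26 (E/I), site 30 (E/R), site 37 (S/C), site 38 (P/M).
p = 9/39 = 0.230769.
d = −ln(1 − 0.230769) = −ln(0.769231) = 0.2624.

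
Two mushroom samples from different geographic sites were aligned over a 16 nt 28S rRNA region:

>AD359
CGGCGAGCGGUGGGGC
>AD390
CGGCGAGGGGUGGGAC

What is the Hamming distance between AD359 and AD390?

Mismatches occur at site 8 (C/G), site 15 (G/A).
That gives 2 mismatches out of 16 aligned sites, so the Hamming distance is 2.

2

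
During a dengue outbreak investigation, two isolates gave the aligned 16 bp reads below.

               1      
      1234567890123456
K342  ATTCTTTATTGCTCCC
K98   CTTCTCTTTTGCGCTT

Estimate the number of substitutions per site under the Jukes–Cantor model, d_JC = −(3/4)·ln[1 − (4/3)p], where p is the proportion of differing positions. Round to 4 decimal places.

Mismatches occur at site 1 (A→C), site 6 (T→C), site 8 (A→T), site 13 (T→G), site 15 (C→T), site 16 (C→T).
p = 6/16 = 0.375000.
d = −0.75 · ln(1 − (4/3)·0.375000) = −0.75 · ln(0.500000) = −0.75 · (-0.693147) = 0.5199.

0.5199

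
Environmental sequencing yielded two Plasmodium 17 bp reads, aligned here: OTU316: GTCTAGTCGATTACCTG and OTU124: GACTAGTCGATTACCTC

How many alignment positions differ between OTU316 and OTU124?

Mismatches occur at site 2 (T→A), site 17 (G→C).
That gives 2 mismatches out of 17 aligned sites, so the Hamming distance is 2.

2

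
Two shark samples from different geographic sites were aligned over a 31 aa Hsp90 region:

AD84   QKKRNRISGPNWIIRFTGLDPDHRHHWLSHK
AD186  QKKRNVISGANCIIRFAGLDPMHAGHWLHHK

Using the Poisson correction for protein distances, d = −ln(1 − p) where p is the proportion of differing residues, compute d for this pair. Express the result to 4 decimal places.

0.2985

Differing sites — 6:R/V; 10:P/A; 12:W/C; 17:T/A; 22:D/M; 24:R/A; 25:H/G; 29:S/H.
p = 8/31 = 0.258065.
d = −ln(1 − 0.258065) = −ln(0.741935) = 0.2985.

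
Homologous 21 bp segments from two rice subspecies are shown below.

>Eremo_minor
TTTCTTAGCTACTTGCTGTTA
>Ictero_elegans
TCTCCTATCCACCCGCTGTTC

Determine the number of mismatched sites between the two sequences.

7

Differing sites — 2:T/C; 5:T/C; 8:G/T; 10:T/C; 13:T/C; 14:T/C; 21:A/C.
That gives 7 mismatches out of 21 aligned sites, so the Hamming distance is 7.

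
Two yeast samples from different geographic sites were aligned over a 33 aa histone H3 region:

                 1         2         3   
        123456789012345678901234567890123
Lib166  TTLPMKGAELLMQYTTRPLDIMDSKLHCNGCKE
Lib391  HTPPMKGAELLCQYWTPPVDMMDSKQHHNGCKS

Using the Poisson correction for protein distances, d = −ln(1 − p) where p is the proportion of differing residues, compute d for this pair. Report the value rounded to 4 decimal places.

Differing sites — 1:T/H; 3:L/P; 12:M/C; 15:T/W; 17:R/P; 19:L/V; 21:I/M; 26:L/Q; 28:C/H; 33:E/S.
p = 10/33 = 0.303030.
d = −ln(1 − 0.303030) = −ln(0.696970) = 0.3610.

0.3610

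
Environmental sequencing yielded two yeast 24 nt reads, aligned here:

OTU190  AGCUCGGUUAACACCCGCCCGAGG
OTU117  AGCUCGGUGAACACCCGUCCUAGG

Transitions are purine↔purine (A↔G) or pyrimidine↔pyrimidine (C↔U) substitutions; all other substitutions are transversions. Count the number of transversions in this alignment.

2

Mismatches occur at site 9 (U→G, transversion), site 18 (C→U, transition), site 21 (G→U, transversion).
Of the 3 differences, 1 transition and 2 transversions, so the answer is 2.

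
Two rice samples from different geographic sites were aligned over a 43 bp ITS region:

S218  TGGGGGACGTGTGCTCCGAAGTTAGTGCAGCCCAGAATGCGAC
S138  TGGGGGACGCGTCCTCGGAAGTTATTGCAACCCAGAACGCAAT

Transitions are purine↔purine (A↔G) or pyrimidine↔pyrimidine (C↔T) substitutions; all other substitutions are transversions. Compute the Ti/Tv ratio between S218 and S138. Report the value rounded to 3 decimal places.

Differing sites — 10:T/C (Ti); 13:G/C (Tv); 17:C/G (Tv); 25:G/T (Tv); 30:G/A (Ti); 38:T/C (Ti); 41:G/A (Ti); 43:C/T (Ti).
Of the 8 differences, 5 transitions and 3 transversions, so Ti/Tv = 5/3 = 1.667.

1.667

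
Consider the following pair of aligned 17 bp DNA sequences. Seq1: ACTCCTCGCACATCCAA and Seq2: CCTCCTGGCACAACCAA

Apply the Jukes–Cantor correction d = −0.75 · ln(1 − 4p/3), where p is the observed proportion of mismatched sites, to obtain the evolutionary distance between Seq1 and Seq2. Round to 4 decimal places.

Differing sites — 1:A/C; 7:C/G; 13:T/A.
p = 3/17 = 0.176471.
d = −0.75 · ln(1 − (4/3)·0.176471) = −0.75 · ln(0.764705) = −0.75 · (-0.268265) = 0.2012.

0.2012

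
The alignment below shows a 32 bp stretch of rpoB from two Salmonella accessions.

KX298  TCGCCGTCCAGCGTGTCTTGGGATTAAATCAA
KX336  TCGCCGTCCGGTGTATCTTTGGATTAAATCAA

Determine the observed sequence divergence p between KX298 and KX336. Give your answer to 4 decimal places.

0.1250

Differing sites — 10:A/G; 12:C/T; 15:G/A; 20:G/T.
There are 4 differences over 32 sites, so p = 4/32 = 0.1250.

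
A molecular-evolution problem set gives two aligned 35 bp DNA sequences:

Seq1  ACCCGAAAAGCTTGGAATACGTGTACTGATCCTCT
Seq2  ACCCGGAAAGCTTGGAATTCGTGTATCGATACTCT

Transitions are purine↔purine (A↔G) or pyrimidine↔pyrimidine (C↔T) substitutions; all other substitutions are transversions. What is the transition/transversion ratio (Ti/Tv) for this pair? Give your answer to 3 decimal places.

Differing sites — 6:A/G (Ti); 19:A/T (Tv); 26:C/T (Ti); 27:T/C (Ti); 31:C/A (Tv).
Of the 5 differences, 3 transitions and 2 transversions, so Ti/Tv = 3/2 = 1.500.

1.500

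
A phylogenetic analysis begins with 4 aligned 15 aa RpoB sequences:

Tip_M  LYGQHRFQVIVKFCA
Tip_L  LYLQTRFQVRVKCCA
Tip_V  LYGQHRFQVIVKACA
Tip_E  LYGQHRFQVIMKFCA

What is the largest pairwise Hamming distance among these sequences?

5

Pairwise Hamming distances:
  Tip_M vs Tip_L: 4
  Tip_M vs Tip_V: 1
  Tip_M vs Tip_E: 1
  Tip_L vs Tip_V: 4
  Tip_L vs Tip_E: 5
  Tip_V vs Tip_E: 2
The largest is 5, between Tip_L and Tip_E.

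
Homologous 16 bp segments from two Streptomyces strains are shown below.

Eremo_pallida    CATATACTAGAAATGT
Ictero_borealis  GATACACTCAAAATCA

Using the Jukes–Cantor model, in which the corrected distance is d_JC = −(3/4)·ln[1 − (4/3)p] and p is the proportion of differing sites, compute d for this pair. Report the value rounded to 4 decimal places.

The sequences differ at positions 1 (C/G), 5 (T/C), 9 (A/C), 10 (G/A), 15 (G/C), 16 (T/A).
p = 6/16 = 0.375000.
d = −0.75 · ln(1 − (4/3)·0.375000) = −0.75 · ln(0.500000) = −0.75 · (-0.693147) = 0.5199.

0.5199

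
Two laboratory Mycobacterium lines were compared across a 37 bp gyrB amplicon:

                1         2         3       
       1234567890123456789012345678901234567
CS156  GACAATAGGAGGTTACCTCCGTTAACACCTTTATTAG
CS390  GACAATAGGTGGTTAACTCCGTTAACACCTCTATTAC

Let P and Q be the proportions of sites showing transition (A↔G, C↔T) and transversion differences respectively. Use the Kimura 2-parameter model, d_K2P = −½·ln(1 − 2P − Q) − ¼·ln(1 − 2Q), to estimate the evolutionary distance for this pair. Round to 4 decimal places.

Mismatches occur at site 10 (A/T, transversion), site 16 (C/A, transversion), site 31 (T/C, transition), site 37 (G/C, transversion).
Of the 4 differences, 1 transition and 3 transversions over 37 sites: P = 1/37 = 0.027027, Q = 3/37 = 0.081081.
d = −0.5·ln(0.864865) − 0.25·ln(0.837838) = −0.5·(-0.145182) − 0.25·(-0.176931) = 0.1168.

0.1168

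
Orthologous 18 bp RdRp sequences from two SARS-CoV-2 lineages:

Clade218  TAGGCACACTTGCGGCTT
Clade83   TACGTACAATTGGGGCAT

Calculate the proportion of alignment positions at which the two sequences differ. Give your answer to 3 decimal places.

Differing sites — 3:G/C; 5:C/T; 9:C/A; 13:C/G; 17:T/A.
There are 5 differences over 18 sites, so p = 5/18 = 0.278.

0.278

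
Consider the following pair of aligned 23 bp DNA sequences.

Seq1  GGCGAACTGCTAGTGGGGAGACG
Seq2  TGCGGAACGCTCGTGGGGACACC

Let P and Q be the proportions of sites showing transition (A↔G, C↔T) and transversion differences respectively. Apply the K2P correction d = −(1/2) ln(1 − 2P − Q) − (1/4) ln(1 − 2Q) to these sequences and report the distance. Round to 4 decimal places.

The sequences differ at positions 1 (G/T, transversion), 5 (A/G, transition), 7 (C/A, transversion), 8 (T/C, transition), 12 (A/C, transversion), 20 (G/C, transversion), 23 (G/C, transversion).
Of the 7 differences, 2 transitions and 5 transversions over 23 sites: P = 2/23 = 0.086957, Q = 5/23 = 0.217391.
d = −0.5·ln(0.608695) − 0.25·ln(0.565218) = −0.5·(-0.496438) − 0.25·(-0.570544) = 0.3909.

0.3909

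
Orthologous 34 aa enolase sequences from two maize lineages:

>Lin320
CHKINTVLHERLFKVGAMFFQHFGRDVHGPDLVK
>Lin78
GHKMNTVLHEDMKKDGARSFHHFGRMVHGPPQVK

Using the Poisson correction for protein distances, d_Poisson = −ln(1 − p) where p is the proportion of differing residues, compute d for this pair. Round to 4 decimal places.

The sequences differ at positions 1 (C/G), 4 (I/M), 11 (R/D), 12 (L/M), 13 (F/K), 15 (V/D), 18 (M/R), 19 (F/S), 21 (Q/H), 26 (D/M), 31 (D/P), 32 (L/Q).
p = 12/34 = 0.352941.
d = −ln(1 − 0.352941) = −ln(0.647059) = 0.4353.

0.4353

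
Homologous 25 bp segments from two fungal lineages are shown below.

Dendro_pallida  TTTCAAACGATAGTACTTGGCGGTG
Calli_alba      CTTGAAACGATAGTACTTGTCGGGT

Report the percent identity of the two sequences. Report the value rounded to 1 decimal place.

80.0%

The sequences differ at positions 1 (T/C), 4 (C/G), 20 (G/T), 24 (T/G), 25 (G/T).
20 of the 25 sites match, so the percent identity is 20/25 × 100 = 80.0%.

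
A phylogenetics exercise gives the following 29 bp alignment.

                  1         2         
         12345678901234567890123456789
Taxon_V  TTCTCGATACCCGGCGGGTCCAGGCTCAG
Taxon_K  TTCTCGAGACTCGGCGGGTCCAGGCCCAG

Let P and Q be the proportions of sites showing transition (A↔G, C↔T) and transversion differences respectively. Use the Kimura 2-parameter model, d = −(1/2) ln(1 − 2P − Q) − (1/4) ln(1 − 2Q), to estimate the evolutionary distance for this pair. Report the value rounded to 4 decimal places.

0.1125

Differing sites — 8:T/G (Tv); 11:C/T (Ti); 26:T/C (Ti).
Of the 3 differences, 2 transitions and 1 transversion over 29 sites: P = 2/29 = 0.068966, Q = 1/29 = 0.034483.
d = −0.5·ln(0.827585) − 0.25·ln(0.931034) = −0.5·(-0.189243) − 0.25·(-0.071459) = 0.1125.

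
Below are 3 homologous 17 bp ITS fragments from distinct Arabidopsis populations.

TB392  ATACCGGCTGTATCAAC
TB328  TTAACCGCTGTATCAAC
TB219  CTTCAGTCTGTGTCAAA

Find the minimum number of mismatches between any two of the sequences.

3

Pairwise Hamming distances:
  TB392 vs TB328: 3
  TB392 vs TB219: 6
  TB328 vs TB219: 8
The smallest is 3, between TB392 and TB328.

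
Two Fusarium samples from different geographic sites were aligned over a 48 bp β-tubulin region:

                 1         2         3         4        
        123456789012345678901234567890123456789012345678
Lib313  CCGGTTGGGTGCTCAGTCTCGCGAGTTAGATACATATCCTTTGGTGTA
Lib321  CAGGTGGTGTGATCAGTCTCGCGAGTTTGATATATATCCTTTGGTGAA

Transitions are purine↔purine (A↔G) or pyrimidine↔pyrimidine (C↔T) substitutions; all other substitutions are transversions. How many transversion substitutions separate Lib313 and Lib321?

The sequences differ at positions 2 (C/A, transversion), 6 (T/G, transversion), 8 (G/T, transversion), 12 (C/A, transversion), 28 (A/T, transversion), 33 (C/T, transition), 47 (T/A, transversion).
Of the 7 differences, 1 transition and 6 transversions, so the answer is 6.

6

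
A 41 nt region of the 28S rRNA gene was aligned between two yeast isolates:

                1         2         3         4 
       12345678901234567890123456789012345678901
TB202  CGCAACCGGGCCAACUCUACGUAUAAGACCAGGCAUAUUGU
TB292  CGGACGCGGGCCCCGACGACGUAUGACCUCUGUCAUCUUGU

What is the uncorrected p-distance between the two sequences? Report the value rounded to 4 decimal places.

Mismatches occur at site 3 (C↔G), site 5 (A↔C), site 6 (C↔G), site 13 (A↔C), site 14 (A↔C), site 15 (C↔G), site 16 (U↔A), site 18 (U↔G), site 25 (A↔G), site 27 (G↔C), site 28 (A↔C), site 29 (C↔U), site 31 (A↔U), site 33 (G↔U), site 37 (A↔C).
There are 15 differences over 41 sites, so p = 15/41 = 0.3659.

0.3659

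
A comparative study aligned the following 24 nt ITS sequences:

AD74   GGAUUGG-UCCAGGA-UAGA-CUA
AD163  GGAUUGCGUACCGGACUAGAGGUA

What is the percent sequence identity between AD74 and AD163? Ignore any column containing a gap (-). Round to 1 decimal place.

Excluding the 3 gap columns leaves 21 comparable sites.
Differing sites — 7:G/C; 10:C/A; 12:A/C; 22:C/G.
17 of the 21 comparable sites match, so the percent identity is 17/21 × 100 = 81.0%.

81.0%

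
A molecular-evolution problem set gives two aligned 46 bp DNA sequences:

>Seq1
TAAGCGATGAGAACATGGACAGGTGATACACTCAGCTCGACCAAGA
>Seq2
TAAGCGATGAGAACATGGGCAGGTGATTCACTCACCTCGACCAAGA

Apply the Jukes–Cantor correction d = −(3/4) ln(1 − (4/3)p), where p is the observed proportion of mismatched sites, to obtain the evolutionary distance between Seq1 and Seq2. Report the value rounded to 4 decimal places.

0.0682

Differing sites — 19:A/G; 28:A/T; 35:G/C.
p = 3/46 = 0.065217.
d = −0.75 · ln(1 − (4/3)·0.065217) = −0.75 · ln(0.913044) = −0.75 · (-0.090971) = 0.0682.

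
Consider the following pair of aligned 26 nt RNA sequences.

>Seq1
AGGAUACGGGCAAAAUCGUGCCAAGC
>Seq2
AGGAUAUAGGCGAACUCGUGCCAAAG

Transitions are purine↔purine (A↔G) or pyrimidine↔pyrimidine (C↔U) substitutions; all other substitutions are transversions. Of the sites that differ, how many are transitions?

4

Mismatches occur at site 7 (C→U, transition), site 8 (G→A, transition), site 12 (A→G, transition), site 15 (A→C, transversion), site 25 (G→A, transition), site 26 (C→G, transversion).
Of the 6 differences, 4 transitions and 2 transversions, so the answer is 4.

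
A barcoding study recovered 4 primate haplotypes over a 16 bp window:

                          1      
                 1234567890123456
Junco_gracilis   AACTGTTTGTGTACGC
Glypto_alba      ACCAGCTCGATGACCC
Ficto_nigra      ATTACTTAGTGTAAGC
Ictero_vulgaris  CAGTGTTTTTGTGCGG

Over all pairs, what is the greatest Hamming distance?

Pairwise Hamming distances:
  Junco_gracilis vs Glypto_alba: 8
  Junco_gracilis vs Ficto_nigra: 6
  Junco_gracilis vs Ictero_vulgaris: 5
  Glypto_alba vs Ficto_nigra: 10
  Glypto_alba vs Ictero_vulgaris: 13
  Ficto_nigra vs Ictero_vulgaris: 10
The largest is 13, between Glypto_alba and Ictero_vulgaris.

13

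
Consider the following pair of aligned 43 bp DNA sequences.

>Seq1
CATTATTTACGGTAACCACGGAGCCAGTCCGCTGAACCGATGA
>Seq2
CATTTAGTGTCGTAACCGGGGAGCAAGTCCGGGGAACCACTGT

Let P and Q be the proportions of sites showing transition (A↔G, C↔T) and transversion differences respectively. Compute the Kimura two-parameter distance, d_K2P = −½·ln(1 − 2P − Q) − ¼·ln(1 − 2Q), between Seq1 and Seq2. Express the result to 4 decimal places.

Differing sites — 5:A/T (Tv); 6:T/A (Tv); 7:T/G (Tv); 9:A/G (Ti); 10:C/T (Ti); 11:G/C (Tv); 18:A/G (Ti); 19:C/G (Tv); 25:C/A (Tv); 32:C/G (Tv); 33:T/G (Tv); 39:G/A (Ti); 40:A/C (Tv); 43:A/T (Tv).
Of the 14 differences, 4 transitions and 10 transversions over 43 sites: P = 4/43 = 0.093023, Q = 10/43 = 0.232558.
d = −0.5·ln(0.581396) − 0.25·ln(0.534884) = −0.5·(-0.542323) − 0.25·(-0.625705) = 0.4276.

0.4276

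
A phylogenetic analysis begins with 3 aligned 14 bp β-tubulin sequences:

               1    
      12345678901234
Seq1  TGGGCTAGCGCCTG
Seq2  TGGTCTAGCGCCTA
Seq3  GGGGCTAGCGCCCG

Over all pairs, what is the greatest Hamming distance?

Pairwise Hamming distances:
  Seq1 vs Seq2: 2
  Seq1 vs Seq3: 2
  Seq2 vs Seq3: 4
The largest is 4, between Seq2 and Seq3.

4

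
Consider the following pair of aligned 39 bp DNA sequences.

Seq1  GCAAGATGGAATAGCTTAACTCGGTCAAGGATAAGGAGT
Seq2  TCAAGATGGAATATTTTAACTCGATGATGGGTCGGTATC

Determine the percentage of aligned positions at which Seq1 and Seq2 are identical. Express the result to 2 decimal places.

69.23%

Differing sites — 1:G/T; 14:G/T; 15:C/T; 24:G/A; 26:C/G; 28:A/T; 31:A/G; 33:A/C; 34:A/G; 36:G/T; 38:G/T; 39:T/C.
27 of the 39 sites match, so the percent identity is 27/39 × 100 = 69.23%.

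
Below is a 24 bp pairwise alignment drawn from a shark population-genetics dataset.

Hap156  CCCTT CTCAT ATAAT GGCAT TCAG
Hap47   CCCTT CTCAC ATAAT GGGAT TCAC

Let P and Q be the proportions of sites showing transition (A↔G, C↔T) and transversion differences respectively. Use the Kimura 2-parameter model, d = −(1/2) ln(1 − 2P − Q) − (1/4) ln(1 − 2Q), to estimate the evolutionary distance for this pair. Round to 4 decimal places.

Differing sites — 10:T/C (Ti); 18:C/G (Tv); 24:G/C (Tv).
Of the 3 differences, 1 transition and 2 transversions over 24 sites: P = 1/24 = 0.041667, Q = 2/24 = 0.083333.
d = −0.5·ln(0.833333) − 0.25·ln(0.833334) = −0.5·(-0.182322) − 0.25·(-0.182321) = 0.1367.

0.1367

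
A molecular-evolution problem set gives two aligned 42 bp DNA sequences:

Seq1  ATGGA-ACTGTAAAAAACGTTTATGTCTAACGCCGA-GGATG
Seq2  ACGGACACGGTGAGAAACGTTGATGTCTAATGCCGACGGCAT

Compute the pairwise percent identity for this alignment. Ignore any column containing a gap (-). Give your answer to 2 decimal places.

77.50%

Excluding the 2 gap columns leaves 40 comparable sites.
Mismatches occur at site 2 (T→C), site 9 (T→G), site 12 (A→G), site 14 (A→G), site 22 (T→G), site 31 (C→T), site 40 (A→C), site 41 (T→A), site 42 (G→T).
31 of the 40 comparable sites match, so the percent identity is 31/40 × 100 = 77.50%.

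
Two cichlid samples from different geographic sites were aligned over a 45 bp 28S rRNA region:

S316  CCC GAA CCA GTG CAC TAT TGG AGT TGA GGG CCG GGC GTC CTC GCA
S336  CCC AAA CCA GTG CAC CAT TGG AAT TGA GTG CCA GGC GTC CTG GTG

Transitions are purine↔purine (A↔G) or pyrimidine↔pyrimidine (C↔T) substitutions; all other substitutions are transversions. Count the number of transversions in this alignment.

2

Mismatches occur at site 4 (G↔A, transition), site 16 (T↔C, transition), site 23 (G↔A, transition), site 29 (G↔T, transversion), site 33 (G↔A, transition), site 42 (C↔G, transversion), site 44 (C↔T, transition), site 45 (A↔G, transition).
Of the 8 differences, 6 transitions and 2 transversions, so the answer is 2.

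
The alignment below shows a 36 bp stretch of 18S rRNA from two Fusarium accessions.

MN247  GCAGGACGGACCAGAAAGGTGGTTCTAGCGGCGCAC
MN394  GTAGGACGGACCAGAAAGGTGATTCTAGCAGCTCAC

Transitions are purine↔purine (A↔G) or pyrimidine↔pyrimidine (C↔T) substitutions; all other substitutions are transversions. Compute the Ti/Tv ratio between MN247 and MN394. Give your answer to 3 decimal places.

Differing sites — 2:C/T (Ti); 22:G/A (Ti); 30:G/A (Ti); 33:G/T (Tv).
Of the 4 differences, 3 transitions and 1 transversion, so Ti/Tv = 3/1 = 3.000.

3.000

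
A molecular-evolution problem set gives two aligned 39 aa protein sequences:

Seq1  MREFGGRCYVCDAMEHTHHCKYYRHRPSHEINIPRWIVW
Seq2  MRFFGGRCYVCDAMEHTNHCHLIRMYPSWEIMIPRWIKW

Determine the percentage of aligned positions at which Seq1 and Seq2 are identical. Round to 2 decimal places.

The sequences differ at positions 3 (E/F), 18 (H/N), 21 (K/H), 22 (Y/L), 23 (Y/I), 25 (H/M), 26 (R/Y), 29 (H/W), 32 (N/M), 38 (V/K).
29 of the 39 sites match, so the percent identity is 29/39 × 100 = 74.36%.

74.36%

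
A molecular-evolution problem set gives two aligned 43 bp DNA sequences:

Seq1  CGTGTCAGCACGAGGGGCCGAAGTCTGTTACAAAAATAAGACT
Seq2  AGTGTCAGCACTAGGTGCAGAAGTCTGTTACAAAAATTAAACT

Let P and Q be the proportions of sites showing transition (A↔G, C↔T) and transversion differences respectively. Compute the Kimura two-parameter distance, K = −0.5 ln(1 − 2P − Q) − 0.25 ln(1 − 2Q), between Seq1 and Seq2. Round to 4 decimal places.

0.1550

Differing sites — 1:C/A (Tv); 12:G/T (Tv); 16:G/T (Tv); 19:C/A (Tv); 38:A/T (Tv); 40:G/A (Ti).
Of the 6 differences, 1 transition and 5 transversions over 43 sites: P = 1/43 = 0.023256, Q = 5/43 = 0.116279.
d = −0.5·ln(0.837209) − 0.25·ln(0.767442) = −0.5·(-0.177682) − 0.25·(-0.264692) = 0.1550.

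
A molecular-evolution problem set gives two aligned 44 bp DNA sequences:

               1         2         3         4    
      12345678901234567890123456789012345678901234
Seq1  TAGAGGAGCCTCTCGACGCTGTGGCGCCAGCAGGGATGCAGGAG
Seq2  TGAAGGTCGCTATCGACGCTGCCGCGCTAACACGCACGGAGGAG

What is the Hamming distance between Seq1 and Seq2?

Mismatches occur at site 2 (A/G), site 3 (G/A), site 7 (A/T), site 8 (G/C), site 9 (C/G), site 12 (C/A), site 22 (T/C), site 23 (G/C), site 28 (C/T), site 30 (G/A), site 33 (G/C), site 35 (G/C), site 37 (T/C), site 39 (C/G).
That gives 14 mismatches out of 44 aligned sites, so the Hamming distance is 14.

14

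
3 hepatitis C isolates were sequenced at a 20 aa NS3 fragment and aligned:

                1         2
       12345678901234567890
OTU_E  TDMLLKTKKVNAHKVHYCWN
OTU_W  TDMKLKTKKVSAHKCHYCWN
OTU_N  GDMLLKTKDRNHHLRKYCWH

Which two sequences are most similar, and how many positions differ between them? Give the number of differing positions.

3

Pairwise Hamming distances:
  OTU_E vs OTU_W: 3
  OTU_E vs OTU_N: 8
  OTU_W vs OTU_N: 10
The smallest is 3, between OTU_E and OTU_W.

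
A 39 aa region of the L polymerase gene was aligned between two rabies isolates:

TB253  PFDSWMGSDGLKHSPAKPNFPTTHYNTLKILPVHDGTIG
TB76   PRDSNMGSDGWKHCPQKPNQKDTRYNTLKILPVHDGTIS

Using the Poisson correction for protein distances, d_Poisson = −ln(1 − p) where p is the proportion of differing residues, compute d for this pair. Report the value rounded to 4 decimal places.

Differing sites — 2:F/R; 5:W/N; 11:L/W; 14:S/C; 16:A/Q; 20:F/Q; 21:P/K; 22:T/D; 24:H/R; 39:G/S.
p = 10/39 = 0.256410.
d = −ln(1 − 0.256410) = −ln(0.743590) = 0.2963.

0.2963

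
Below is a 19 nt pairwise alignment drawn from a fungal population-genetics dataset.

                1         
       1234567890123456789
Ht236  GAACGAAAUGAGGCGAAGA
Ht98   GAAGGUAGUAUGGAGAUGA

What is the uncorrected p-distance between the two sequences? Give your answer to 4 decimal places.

The sequences differ at positions 4 (C/G), 6 (A/U), 8 (A/G), 10 (G/A), 11 (A/U), 14 (C/A), 17 (A/U).
There are 7 differences over 19 sites, so p = 7/19 = 0.3684.

0.3684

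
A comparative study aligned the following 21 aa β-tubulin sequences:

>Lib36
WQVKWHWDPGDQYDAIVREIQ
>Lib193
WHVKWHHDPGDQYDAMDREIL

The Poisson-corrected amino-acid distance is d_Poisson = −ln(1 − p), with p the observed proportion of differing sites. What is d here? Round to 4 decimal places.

0.2719

Mismatches occur at site 2 (Q→H), site 7 (W→H), site 16 (I→M), site 17 (V→D), site 21 (Q→L).
p = 5/21 = 0.238095.
d = −ln(1 − 0.238095) = −ln(0.761905) = 0.2719.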